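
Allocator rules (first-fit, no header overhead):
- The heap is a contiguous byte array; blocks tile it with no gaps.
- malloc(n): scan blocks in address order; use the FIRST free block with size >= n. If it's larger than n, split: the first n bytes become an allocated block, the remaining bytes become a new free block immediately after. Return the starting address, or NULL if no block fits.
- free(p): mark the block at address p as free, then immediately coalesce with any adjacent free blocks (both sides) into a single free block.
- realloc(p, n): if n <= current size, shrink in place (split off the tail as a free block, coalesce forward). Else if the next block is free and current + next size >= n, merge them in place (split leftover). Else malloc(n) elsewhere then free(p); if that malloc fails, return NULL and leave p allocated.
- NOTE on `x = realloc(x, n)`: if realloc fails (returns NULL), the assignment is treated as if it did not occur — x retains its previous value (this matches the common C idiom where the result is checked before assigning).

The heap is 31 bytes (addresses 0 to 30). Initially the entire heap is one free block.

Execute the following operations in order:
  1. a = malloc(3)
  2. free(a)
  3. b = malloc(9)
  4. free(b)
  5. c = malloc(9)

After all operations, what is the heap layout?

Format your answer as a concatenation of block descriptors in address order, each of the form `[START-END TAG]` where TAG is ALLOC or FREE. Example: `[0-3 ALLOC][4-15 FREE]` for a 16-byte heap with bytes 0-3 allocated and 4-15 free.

Op 1: a = malloc(3) -> a = 0; heap: [0-2 ALLOC][3-30 FREE]
Op 2: free(a) -> (freed a); heap: [0-30 FREE]
Op 3: b = malloc(9) -> b = 0; heap: [0-8 ALLOC][9-30 FREE]
Op 4: free(b) -> (freed b); heap: [0-30 FREE]
Op 5: c = malloc(9) -> c = 0; heap: [0-8 ALLOC][9-30 FREE]

Answer: [0-8 ALLOC][9-30 FREE]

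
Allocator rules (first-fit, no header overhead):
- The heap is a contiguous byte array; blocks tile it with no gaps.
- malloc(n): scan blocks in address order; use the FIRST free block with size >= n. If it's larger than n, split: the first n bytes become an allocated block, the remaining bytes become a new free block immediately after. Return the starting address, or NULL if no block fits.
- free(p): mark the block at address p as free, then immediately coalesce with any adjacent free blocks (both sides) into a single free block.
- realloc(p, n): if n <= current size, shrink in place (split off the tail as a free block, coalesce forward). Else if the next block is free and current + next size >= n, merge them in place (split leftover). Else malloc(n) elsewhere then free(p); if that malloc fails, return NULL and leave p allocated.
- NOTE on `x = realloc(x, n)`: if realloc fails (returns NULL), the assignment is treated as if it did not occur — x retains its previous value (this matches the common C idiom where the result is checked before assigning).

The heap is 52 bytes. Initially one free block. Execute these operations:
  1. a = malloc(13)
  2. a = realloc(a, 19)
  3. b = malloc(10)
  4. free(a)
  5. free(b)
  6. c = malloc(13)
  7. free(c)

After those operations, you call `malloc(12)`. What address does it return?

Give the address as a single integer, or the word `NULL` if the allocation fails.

Op 1: a = malloc(13) -> a = 0; heap: [0-12 ALLOC][13-51 FREE]
Op 2: a = realloc(a, 19) -> a = 0; heap: [0-18 ALLOC][19-51 FREE]
Op 3: b = malloc(10) -> b = 19; heap: [0-18 ALLOC][19-28 ALLOC][29-51 FREE]
Op 4: free(a) -> (freed a); heap: [0-18 FREE][19-28 ALLOC][29-51 FREE]
Op 5: free(b) -> (freed b); heap: [0-51 FREE]
Op 6: c = malloc(13) -> c = 0; heap: [0-12 ALLOC][13-51 FREE]
Op 7: free(c) -> (freed c); heap: [0-51 FREE]
malloc(12): first-fit scan over [0-51 FREE] -> 0

Answer: 0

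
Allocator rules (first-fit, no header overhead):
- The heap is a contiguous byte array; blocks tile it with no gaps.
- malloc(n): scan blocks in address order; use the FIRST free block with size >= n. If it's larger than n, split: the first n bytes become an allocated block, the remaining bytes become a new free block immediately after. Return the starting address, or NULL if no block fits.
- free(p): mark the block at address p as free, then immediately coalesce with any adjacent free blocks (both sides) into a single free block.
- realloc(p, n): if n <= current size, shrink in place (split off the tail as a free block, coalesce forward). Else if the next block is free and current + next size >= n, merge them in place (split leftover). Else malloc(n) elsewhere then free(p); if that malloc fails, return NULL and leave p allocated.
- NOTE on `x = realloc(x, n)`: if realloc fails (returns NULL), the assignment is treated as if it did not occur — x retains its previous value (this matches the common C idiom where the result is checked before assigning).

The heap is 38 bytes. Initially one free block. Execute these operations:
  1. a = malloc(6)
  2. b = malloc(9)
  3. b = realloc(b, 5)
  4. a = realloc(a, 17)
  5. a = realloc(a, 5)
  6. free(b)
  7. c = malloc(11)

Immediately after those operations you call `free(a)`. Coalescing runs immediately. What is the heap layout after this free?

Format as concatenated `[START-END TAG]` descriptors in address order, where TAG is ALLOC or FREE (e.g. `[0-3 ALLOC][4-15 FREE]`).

Answer: [0-10 ALLOC][11-37 FREE]

Derivation:
Op 1: a = malloc(6) -> a = 0; heap: [0-5 ALLOC][6-37 FREE]
Op 2: b = malloc(9) -> b = 6; heap: [0-5 ALLOC][6-14 ALLOC][15-37 FREE]
Op 3: b = realloc(b, 5) -> b = 6; heap: [0-5 ALLOC][6-10 ALLOC][11-37 FREE]
Op 4: a = realloc(a, 17) -> a = 11; heap: [0-5 FREE][6-10 ALLOC][11-27 ALLOC][28-37 FREE]
Op 5: a = realloc(a, 5) -> a = 11; heap: [0-5 FREE][6-10 ALLOC][11-15 ALLOC][16-37 FREE]
Op 6: free(b) -> (freed b); heap: [0-10 FREE][11-15 ALLOC][16-37 FREE]
Op 7: c = malloc(11) -> c = 0; heap: [0-10 ALLOC][11-15 ALLOC][16-37 FREE]
free(a): a = 11 -> block [11-15 ALLOC]; mark free, coalesce with adjacent free neighbors -> [0-10 ALLOC][11-37 FREE]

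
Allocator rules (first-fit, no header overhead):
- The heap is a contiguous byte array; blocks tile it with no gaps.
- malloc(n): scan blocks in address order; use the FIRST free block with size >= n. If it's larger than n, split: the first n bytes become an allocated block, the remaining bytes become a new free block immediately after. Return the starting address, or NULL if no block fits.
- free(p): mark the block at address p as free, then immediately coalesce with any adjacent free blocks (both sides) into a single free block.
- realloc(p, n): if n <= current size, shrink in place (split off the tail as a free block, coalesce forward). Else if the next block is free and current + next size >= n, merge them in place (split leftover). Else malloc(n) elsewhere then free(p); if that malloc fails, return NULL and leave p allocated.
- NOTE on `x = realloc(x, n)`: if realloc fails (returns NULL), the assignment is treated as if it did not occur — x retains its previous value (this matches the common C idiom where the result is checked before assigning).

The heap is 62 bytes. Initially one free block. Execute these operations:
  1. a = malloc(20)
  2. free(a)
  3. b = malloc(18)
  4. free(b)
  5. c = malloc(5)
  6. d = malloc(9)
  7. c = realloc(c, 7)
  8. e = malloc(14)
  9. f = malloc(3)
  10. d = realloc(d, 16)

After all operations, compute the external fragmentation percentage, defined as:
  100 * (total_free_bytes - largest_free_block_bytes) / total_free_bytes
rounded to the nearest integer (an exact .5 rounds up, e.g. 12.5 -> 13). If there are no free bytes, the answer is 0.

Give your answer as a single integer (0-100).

Answer: 50

Derivation:
Op 1: a = malloc(20) -> a = 0; heap: [0-19 ALLOC][20-61 FREE]
Op 2: free(a) -> (freed a); heap: [0-61 FREE]
Op 3: b = malloc(18) -> b = 0; heap: [0-17 ALLOC][18-61 FREE]
Op 4: free(b) -> (freed b); heap: [0-61 FREE]
Op 5: c = malloc(5) -> c = 0; heap: [0-4 ALLOC][5-61 FREE]
Op 6: d = malloc(9) -> d = 5; heap: [0-4 ALLOC][5-13 ALLOC][14-61 FREE]
Op 7: c = realloc(c, 7) -> c = 14; heap: [0-4 FREE][5-13 ALLOC][14-20 ALLOC][21-61 FREE]
Op 8: e = malloc(14) -> e = 21; heap: [0-4 FREE][5-13 ALLOC][14-20 ALLOC][21-34 ALLOC][35-61 FREE]
Op 9: f = malloc(3) -> f = 0; heap: [0-2 ALLOC][3-4 FREE][5-13 ALLOC][14-20 ALLOC][21-34 ALLOC][35-61 FREE]
Op 10: d = realloc(d, 16) -> d = 35; heap: [0-2 ALLOC][3-13 FREE][14-20 ALLOC][21-34 ALLOC][35-50 ALLOC][51-61 FREE]
Free blocks: [11 11] total_free=22 largest=11 -> 100*(22-11)/22 = 1100/22 = 50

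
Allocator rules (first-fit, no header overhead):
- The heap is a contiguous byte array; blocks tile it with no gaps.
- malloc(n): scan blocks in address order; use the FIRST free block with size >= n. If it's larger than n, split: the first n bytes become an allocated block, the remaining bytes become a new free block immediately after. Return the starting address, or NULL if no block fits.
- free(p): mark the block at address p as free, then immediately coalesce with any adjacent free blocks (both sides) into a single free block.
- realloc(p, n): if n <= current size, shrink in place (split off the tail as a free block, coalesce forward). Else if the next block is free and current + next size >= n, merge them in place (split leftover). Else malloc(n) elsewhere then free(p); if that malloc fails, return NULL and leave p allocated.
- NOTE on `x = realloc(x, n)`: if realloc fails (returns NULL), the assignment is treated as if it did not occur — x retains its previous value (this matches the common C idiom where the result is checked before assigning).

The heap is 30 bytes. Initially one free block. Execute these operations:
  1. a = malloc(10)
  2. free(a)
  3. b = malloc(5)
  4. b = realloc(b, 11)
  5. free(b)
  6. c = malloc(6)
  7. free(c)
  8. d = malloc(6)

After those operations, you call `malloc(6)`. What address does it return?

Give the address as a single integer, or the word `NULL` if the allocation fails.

Answer: 6

Derivation:
Op 1: a = malloc(10) -> a = 0; heap: [0-9 ALLOC][10-29 FREE]
Op 2: free(a) -> (freed a); heap: [0-29 FREE]
Op 3: b = malloc(5) -> b = 0; heap: [0-4 ALLOC][5-29 FREE]
Op 4: b = realloc(b, 11) -> b = 0; heap: [0-10 ALLOC][11-29 FREE]
Op 5: free(b) -> (freed b); heap: [0-29 FREE]
Op 6: c = malloc(6) -> c = 0; heap: [0-5 ALLOC][6-29 FREE]
Op 7: free(c) -> (freed c); heap: [0-29 FREE]
Op 8: d = malloc(6) -> d = 0; heap: [0-5 ALLOC][6-29 FREE]
malloc(6): first-fit scan over [0-5 ALLOC][6-29 FREE] -> 6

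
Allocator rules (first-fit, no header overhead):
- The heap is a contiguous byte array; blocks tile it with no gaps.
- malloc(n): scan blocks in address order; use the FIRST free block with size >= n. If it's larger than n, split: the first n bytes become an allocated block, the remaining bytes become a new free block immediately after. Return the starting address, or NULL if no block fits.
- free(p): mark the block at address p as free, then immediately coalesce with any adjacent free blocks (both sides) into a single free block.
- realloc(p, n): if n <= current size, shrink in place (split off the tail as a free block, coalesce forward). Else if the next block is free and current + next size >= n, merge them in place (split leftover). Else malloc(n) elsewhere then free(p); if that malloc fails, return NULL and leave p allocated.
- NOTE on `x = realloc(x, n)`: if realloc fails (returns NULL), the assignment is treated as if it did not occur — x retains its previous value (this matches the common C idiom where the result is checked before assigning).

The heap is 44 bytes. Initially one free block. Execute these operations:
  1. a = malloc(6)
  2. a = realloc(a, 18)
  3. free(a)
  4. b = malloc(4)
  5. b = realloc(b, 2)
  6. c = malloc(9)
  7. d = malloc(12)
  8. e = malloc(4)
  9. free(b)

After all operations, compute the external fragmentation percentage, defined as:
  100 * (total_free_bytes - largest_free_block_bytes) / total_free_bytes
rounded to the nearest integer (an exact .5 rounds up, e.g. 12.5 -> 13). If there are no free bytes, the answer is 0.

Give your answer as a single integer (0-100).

Answer: 11

Derivation:
Op 1: a = malloc(6) -> a = 0; heap: [0-5 ALLOC][6-43 FREE]
Op 2: a = realloc(a, 18) -> a = 0; heap: [0-17 ALLOC][18-43 FREE]
Op 3: free(a) -> (freed a); heap: [0-43 FREE]
Op 4: b = malloc(4) -> b = 0; heap: [0-3 ALLOC][4-43 FREE]
Op 5: b = realloc(b, 2) -> b = 0; heap: [0-1 ALLOC][2-43 FREE]
Op 6: c = malloc(9) -> c = 2; heap: [0-1 ALLOC][2-10 ALLOC][11-43 FREE]
Op 7: d = malloc(12) -> d = 11; heap: [0-1 ALLOC][2-10 ALLOC][11-22 ALLOC][23-43 FREE]
Op 8: e = malloc(4) -> e = 23; heap: [0-1 ALLOC][2-10 ALLOC][11-22 ALLOC][23-26 ALLOC][27-43 FREE]
Op 9: free(b) -> (freed b); heap: [0-1 FREE][2-10 ALLOC][11-22 ALLOC][23-26 ALLOC][27-43 FREE]
Free blocks: [2 17] total_free=19 largest=17 -> 100*(19-17)/19 = 200/19 ≈ 10.526 -> rounds to 11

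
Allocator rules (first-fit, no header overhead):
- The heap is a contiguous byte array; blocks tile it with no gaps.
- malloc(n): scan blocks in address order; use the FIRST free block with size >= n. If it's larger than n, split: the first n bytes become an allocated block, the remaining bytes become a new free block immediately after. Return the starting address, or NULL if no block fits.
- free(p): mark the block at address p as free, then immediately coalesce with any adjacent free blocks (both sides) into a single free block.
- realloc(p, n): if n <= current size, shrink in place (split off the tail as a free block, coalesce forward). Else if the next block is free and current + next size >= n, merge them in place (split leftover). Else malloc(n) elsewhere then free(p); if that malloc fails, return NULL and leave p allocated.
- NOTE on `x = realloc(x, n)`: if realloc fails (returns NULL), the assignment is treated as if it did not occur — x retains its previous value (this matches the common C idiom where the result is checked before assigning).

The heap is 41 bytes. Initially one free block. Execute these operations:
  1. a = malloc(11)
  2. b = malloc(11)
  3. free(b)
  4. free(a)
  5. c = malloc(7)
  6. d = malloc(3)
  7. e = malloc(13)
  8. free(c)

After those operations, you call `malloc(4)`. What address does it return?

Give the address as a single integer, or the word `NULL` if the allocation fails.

Op 1: a = malloc(11) -> a = 0; heap: [0-10 ALLOC][11-40 FREE]
Op 2: b = malloc(11) -> b = 11; heap: [0-10 ALLOC][11-21 ALLOC][22-40 FREE]
Op 3: free(b) -> (freed b); heap: [0-10 ALLOC][11-40 FREE]
Op 4: free(a) -> (freed a); heap: [0-40 FREE]
Op 5: c = malloc(7) -> c = 0; heap: [0-6 ALLOC][7-40 FREE]
Op 6: d = malloc(3) -> d = 7; heap: [0-6 ALLOC][7-9 ALLOC][10-40 FREE]
Op 7: e = malloc(13) -> e = 10; heap: [0-6 ALLOC][7-9 ALLOC][10-22 ALLOC][23-40 FREE]
Op 8: free(c) -> (freed c); heap: [0-6 FREE][7-9 ALLOC][10-22 ALLOC][23-40 FREE]
malloc(4): first-fit scan over [0-6 FREE][7-9 ALLOC][10-22 ALLOC][23-40 FREE] -> 0

Answer: 0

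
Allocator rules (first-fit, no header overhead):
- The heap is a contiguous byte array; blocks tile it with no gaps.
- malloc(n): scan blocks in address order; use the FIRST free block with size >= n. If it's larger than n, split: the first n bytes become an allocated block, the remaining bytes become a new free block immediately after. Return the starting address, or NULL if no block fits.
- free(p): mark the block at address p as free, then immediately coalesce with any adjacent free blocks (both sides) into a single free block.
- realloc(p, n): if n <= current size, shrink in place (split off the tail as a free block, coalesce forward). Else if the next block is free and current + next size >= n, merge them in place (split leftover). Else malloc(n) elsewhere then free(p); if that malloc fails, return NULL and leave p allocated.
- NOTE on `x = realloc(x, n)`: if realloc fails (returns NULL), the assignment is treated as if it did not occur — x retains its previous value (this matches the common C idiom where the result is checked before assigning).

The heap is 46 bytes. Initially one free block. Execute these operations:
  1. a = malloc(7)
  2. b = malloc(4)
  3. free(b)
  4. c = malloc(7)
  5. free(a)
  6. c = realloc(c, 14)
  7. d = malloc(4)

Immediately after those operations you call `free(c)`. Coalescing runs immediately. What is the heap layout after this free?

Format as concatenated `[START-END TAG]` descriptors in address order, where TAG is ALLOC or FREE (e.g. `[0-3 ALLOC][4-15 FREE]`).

Op 1: a = malloc(7) -> a = 0; heap: [0-6 ALLOC][7-45 FREE]
Op 2: b = malloc(4) -> b = 7; heap: [0-6 ALLOC][7-10 ALLOC][11-45 FREE]
Op 3: free(b) -> (freed b); heap: [0-6 ALLOC][7-45 FREE]
Op 4: c = malloc(7) -> c = 7; heap: [0-6 ALLOC][7-13 ALLOC][14-45 FREE]
Op 5: free(a) -> (freed a); heap: [0-6 FREE][7-13 ALLOC][14-45 FREE]
Op 6: c = realloc(c, 14) -> c = 7; heap: [0-6 FREE][7-20 ALLOC][21-45 FREE]
Op 7: d = malloc(4) -> d = 0; heap: [0-3 ALLOC][4-6 FREE][7-20 ALLOC][21-45 FREE]
free(c): c = 7 -> block [7-20 ALLOC]; mark free, coalesce with adjacent free neighbors -> [0-3 ALLOC][4-45 FREE]

Answer: [0-3 ALLOC][4-45 FREE]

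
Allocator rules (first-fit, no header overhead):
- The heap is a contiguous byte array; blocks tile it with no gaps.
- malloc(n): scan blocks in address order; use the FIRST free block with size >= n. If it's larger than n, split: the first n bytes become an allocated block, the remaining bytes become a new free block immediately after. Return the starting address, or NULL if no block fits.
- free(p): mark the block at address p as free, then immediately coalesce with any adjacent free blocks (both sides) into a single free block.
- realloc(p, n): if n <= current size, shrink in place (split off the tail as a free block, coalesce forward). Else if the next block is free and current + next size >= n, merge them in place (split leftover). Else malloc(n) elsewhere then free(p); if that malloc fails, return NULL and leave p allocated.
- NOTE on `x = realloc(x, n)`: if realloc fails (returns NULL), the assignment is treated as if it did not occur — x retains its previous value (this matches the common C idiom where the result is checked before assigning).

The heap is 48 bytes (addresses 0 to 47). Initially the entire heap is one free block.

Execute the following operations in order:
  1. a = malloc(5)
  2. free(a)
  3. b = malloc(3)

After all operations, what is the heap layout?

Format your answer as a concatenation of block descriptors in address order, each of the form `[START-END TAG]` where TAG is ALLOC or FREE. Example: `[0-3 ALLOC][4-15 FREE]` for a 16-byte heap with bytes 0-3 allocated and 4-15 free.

Op 1: a = malloc(5) -> a = 0; heap: [0-4 ALLOC][5-47 FREE]
Op 2: free(a) -> (freed a); heap: [0-47 FREE]
Op 3: b = malloc(3) -> b = 0; heap: [0-2 ALLOC][3-47 FREE]

Answer: [0-2 ALLOC][3-47 FREE]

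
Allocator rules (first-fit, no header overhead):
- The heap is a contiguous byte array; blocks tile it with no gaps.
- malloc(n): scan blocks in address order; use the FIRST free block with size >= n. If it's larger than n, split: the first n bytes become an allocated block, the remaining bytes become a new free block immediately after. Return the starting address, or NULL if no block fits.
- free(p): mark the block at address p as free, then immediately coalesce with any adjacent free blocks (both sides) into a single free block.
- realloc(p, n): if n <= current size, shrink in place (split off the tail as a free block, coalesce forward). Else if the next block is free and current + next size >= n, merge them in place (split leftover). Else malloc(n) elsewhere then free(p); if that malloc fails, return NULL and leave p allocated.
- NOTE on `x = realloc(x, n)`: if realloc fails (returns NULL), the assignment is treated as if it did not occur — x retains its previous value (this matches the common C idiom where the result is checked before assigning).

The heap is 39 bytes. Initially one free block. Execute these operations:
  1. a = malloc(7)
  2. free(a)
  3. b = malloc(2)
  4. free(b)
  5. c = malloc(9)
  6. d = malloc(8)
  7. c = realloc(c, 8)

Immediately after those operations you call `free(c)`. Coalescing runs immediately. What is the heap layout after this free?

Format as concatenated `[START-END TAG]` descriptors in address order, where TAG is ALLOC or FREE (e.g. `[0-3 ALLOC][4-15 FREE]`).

Answer: [0-8 FREE][9-16 ALLOC][17-38 FREE]

Derivation:
Op 1: a = malloc(7) -> a = 0; heap: [0-6 ALLOC][7-38 FREE]
Op 2: free(a) -> (freed a); heap: [0-38 FREE]
Op 3: b = malloc(2) -> b = 0; heap: [0-1 ALLOC][2-38 FREE]
Op 4: free(b) -> (freed b); heap: [0-38 FREE]
Op 5: c = malloc(9) -> c = 0; heap: [0-8 ALLOC][9-38 FREE]
Op 6: d = malloc(8) -> d = 9; heap: [0-8 ALLOC][9-16 ALLOC][17-38 FREE]
Op 7: c = realloc(c, 8) -> c = 0; heap: [0-7 ALLOC][8-8 FREE][9-16 ALLOC][17-38 FREE]
free(c): c = 0 -> block [0-7 ALLOC]; mark free, coalesce with adjacent free neighbors -> [0-8 FREE][9-16 ALLOC][17-38 FREE]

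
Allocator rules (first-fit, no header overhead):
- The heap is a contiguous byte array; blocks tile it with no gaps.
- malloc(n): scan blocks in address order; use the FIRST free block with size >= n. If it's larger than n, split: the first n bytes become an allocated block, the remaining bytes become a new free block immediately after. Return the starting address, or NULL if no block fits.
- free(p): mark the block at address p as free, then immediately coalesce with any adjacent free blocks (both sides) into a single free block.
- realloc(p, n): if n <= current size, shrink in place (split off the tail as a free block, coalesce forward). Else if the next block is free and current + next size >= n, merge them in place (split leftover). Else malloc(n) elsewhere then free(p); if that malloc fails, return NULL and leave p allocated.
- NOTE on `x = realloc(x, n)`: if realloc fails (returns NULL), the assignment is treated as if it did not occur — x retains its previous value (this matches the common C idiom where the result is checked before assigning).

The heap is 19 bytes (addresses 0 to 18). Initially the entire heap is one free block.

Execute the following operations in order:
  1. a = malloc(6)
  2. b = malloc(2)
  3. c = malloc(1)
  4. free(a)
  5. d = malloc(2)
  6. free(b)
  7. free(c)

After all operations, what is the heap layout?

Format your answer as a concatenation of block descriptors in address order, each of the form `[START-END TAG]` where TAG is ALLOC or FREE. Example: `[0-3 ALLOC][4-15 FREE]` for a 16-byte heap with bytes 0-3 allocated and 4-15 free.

Answer: [0-1 ALLOC][2-18 FREE]

Derivation:
Op 1: a = malloc(6) -> a = 0; heap: [0-5 ALLOC][6-18 FREE]
Op 2: b = malloc(2) -> b = 6; heap: [0-5 ALLOC][6-7 ALLOC][8-18 FREE]
Op 3: c = malloc(1) -> c = 8; heap: [0-5 ALLOC][6-7 ALLOC][8-8 ALLOC][9-18 FREE]
Op 4: free(a) -> (freed a); heap: [0-5 FREE][6-7 ALLOC][8-8 ALLOC][9-18 FREE]
Op 5: d = malloc(2) -> d = 0; heap: [0-1 ALLOC][2-5 FREE][6-7 ALLOC][8-8 ALLOC][9-18 FREE]
Op 6: free(b) -> (freed b); heap: [0-1 ALLOC][2-7 FREE][8-8 ALLOC][9-18 FREE]
Op 7: free(c) -> (freed c); heap: [0-1 ALLOC][2-18 FREE]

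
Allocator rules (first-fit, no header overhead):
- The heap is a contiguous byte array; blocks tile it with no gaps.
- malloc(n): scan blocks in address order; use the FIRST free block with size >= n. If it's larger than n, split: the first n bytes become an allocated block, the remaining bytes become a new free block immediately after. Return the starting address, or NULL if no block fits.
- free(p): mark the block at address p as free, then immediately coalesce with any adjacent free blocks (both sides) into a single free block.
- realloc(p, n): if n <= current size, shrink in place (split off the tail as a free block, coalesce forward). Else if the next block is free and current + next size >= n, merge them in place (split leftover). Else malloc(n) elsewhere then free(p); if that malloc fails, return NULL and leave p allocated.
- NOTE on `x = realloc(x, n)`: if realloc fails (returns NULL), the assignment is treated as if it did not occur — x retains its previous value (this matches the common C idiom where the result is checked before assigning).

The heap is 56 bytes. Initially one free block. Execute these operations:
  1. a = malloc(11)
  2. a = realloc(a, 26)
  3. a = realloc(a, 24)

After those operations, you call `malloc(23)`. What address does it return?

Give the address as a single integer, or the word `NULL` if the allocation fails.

Answer: 24

Derivation:
Op 1: a = malloc(11) -> a = 0; heap: [0-10 ALLOC][11-55 FREE]
Op 2: a = realloc(a, 26) -> a = 0; heap: [0-25 ALLOC][26-55 FREE]
Op 3: a = realloc(a, 24) -> a = 0; heap: [0-23 ALLOC][24-55 FREE]
malloc(23): first-fit scan over [0-23 ALLOC][24-55 FREE] -> 24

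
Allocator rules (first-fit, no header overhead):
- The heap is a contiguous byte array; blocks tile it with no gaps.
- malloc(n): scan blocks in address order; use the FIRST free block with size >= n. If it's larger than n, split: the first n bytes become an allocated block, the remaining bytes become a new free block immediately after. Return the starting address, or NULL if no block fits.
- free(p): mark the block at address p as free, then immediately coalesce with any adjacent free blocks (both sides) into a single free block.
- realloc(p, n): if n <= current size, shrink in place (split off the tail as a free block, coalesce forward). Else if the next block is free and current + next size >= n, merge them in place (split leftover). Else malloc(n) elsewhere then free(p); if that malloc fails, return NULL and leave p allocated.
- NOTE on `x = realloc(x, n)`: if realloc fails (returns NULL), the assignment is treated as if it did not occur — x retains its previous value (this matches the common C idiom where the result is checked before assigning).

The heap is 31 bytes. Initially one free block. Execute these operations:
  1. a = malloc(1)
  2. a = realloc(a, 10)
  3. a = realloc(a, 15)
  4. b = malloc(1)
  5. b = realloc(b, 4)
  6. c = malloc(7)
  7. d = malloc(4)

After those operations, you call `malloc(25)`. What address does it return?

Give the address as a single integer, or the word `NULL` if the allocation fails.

Op 1: a = malloc(1) -> a = 0; heap: [0-0 ALLOC][1-30 FREE]
Op 2: a = realloc(a, 10) -> a = 0; heap: [0-9 ALLOC][10-30 FREE]
Op 3: a = realloc(a, 15) -> a = 0; heap: [0-14 ALLOC][15-30 FREE]
Op 4: b = malloc(1) -> b = 15; heap: [0-14 ALLOC][15-15 ALLOC][16-30 FREE]
Op 5: b = realloc(b, 4) -> b = 15; heap: [0-14 ALLOC][15-18 ALLOC][19-30 FREE]
Op 6: c = malloc(7) -> c = 19; heap: [0-14 ALLOC][15-18 ALLOC][19-25 ALLOC][26-30 FREE]
Op 7: d = malloc(4) -> d = 26; heap: [0-14 ALLOC][15-18 ALLOC][19-25 ALLOC][26-29 ALLOC][30-30 FREE]
malloc(25): first-fit scan over [0-14 ALLOC][15-18 ALLOC][19-25 ALLOC][26-29 ALLOC][30-30 FREE] -> NULL

Answer: NULL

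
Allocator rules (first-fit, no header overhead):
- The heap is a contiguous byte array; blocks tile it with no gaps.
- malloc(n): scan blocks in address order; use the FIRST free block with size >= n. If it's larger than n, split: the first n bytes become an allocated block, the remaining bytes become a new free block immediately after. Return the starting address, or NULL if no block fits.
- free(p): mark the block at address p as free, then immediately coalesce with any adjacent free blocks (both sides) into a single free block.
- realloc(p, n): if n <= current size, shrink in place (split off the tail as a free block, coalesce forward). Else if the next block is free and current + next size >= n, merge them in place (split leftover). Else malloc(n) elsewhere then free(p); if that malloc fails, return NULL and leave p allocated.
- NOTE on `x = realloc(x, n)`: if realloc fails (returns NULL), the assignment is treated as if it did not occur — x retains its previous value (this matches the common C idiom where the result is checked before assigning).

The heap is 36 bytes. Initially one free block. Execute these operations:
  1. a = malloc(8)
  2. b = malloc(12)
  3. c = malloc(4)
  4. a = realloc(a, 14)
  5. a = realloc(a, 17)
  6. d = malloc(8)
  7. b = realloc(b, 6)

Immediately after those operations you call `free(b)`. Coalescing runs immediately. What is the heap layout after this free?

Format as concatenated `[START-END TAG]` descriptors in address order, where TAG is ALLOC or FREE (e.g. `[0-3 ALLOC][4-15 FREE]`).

Op 1: a = malloc(8) -> a = 0; heap: [0-7 ALLOC][8-35 FREE]
Op 2: b = malloc(12) -> b = 8; heap: [0-7 ALLOC][8-19 ALLOC][20-35 FREE]
Op 3: c = malloc(4) -> c = 20; heap: [0-7 ALLOC][8-19 ALLOC][20-23 ALLOC][24-35 FREE]
Op 4: a = realloc(a, 14) -> NULL (a unchanged); heap: [0-7 ALLOC][8-19 ALLOC][20-23 ALLOC][24-35 FREE]
Op 5: a = realloc(a, 17) -> NULL (a unchanged); heap: [0-7 ALLOC][8-19 ALLOC][20-23 ALLOC][24-35 FREE]
Op 6: d = malloc(8) -> d = 24; heap: [0-7 ALLOC][8-19 ALLOC][20-23 ALLOC][24-31 ALLOC][32-35 FREE]
Op 7: b = realloc(b, 6) -> b = 8; heap: [0-7 ALLOC][8-13 ALLOC][14-19 FREE][20-23 ALLOC][24-31 ALLOC][32-35 FREE]
free(b): b = 8 -> block [8-13 ALLOC]; mark free, coalesce with adjacent free neighbors -> [0-7 ALLOC][8-19 FREE][20-23 ALLOC][24-31 ALLOC][32-35 FREE]

Answer: [0-7 ALLOC][8-19 FREE][20-23 ALLOC][24-31 ALLOC][32-35 FREE]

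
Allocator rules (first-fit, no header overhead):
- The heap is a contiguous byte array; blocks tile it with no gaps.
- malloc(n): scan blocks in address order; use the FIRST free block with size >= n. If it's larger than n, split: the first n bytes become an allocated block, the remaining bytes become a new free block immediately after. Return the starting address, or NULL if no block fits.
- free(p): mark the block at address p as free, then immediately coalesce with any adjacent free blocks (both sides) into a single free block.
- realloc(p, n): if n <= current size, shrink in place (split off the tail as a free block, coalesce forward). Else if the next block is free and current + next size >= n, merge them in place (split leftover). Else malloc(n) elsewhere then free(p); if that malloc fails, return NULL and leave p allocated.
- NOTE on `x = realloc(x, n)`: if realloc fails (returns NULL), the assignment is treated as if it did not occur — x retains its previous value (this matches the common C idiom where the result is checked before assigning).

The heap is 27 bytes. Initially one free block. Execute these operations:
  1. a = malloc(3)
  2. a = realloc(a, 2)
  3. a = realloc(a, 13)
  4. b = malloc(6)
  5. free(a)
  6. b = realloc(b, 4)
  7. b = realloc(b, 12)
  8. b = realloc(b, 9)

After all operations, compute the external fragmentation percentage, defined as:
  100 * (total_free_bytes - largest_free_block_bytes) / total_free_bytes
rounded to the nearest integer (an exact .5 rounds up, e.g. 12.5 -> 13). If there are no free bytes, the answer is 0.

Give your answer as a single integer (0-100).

Answer: 28

Derivation:
Op 1: a = malloc(3) -> a = 0; heap: [0-2 ALLOC][3-26 FREE]
Op 2: a = realloc(a, 2) -> a = 0; heap: [0-1 ALLOC][2-26 FREE]
Op 3: a = realloc(a, 13) -> a = 0; heap: [0-12 ALLOC][13-26 FREE]
Op 4: b = malloc(6) -> b = 13; heap: [0-12 ALLOC][13-18 ALLOC][19-26 FREE]
Op 5: free(a) -> (freed a); heap: [0-12 FREE][13-18 ALLOC][19-26 FREE]
Op 6: b = realloc(b, 4) -> b = 13; heap: [0-12 FREE][13-16 ALLOC][17-26 FREE]
Op 7: b = realloc(b, 12) -> b = 13; heap: [0-12 FREE][13-24 ALLOC][25-26 FREE]
Op 8: b = realloc(b, 9) -> b = 13; heap: [0-12 FREE][13-21 ALLOC][22-26 FREE]
Free blocks: [13 5] total_free=18 largest=13 -> 100*(18-13)/18 = 500/18 ≈ 27.778 -> rounds to 28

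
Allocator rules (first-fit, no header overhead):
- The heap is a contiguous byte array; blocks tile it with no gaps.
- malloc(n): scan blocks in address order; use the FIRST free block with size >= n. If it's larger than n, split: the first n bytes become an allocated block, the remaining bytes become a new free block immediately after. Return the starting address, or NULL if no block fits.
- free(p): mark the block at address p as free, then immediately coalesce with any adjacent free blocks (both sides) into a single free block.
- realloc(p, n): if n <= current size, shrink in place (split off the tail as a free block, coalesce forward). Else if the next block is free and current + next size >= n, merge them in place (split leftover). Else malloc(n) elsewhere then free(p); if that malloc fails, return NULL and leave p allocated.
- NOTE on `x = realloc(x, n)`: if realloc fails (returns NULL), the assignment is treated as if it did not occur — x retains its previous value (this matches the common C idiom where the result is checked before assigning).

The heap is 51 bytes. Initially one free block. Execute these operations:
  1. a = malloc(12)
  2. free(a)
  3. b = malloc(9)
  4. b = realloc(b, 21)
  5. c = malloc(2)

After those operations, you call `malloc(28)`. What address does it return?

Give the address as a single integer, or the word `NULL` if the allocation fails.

Answer: 23

Derivation:
Op 1: a = malloc(12) -> a = 0; heap: [0-11 ALLOC][12-50 FREE]
Op 2: free(a) -> (freed a); heap: [0-50 FREE]
Op 3: b = malloc(9) -> b = 0; heap: [0-8 ALLOC][9-50 FREE]
Op 4: b = realloc(b, 21) -> b = 0; heap: [0-20 ALLOC][21-50 FREE]
Op 5: c = malloc(2) -> c = 21; heap: [0-20 ALLOC][21-22 ALLOC][23-50 FREE]
malloc(28): first-fit scan over [0-20 ALLOC][21-22 ALLOC][23-50 FREE] -> 23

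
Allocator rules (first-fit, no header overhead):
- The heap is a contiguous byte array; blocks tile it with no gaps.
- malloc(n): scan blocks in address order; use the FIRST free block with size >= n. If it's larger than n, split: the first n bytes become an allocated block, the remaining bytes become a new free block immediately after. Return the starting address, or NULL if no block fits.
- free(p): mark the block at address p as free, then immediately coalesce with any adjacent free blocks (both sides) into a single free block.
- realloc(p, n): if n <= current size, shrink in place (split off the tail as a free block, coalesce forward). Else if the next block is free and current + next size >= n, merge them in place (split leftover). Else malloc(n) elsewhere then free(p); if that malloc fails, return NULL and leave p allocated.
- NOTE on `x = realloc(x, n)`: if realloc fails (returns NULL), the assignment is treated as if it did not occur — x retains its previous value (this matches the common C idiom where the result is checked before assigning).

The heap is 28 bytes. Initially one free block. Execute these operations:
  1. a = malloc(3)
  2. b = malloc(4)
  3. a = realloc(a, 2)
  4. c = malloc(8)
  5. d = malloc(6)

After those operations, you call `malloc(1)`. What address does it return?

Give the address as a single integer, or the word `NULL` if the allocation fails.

Answer: 2

Derivation:
Op 1: a = malloc(3) -> a = 0; heap: [0-2 ALLOC][3-27 FREE]
Op 2: b = malloc(4) -> b = 3; heap: [0-2 ALLOC][3-6 ALLOC][7-27 FREE]
Op 3: a = realloc(a, 2) -> a = 0; heap: [0-1 ALLOC][2-2 FREE][3-6 ALLOC][7-27 FREE]
Op 4: c = malloc(8) -> c = 7; heap: [0-1 ALLOC][2-2 FREE][3-6 ALLOC][7-14 ALLOC][15-27 FREE]
Op 5: d = malloc(6) -> d = 15; heap: [0-1 ALLOC][2-2 FREE][3-6 ALLOC][7-14 ALLOC][15-20 ALLOC][21-27 FREE]
malloc(1): first-fit scan over [0-1 ALLOC][2-2 FREE][3-6 ALLOC][7-14 ALLOC][15-20 ALLOC][21-27 FREE] -> 2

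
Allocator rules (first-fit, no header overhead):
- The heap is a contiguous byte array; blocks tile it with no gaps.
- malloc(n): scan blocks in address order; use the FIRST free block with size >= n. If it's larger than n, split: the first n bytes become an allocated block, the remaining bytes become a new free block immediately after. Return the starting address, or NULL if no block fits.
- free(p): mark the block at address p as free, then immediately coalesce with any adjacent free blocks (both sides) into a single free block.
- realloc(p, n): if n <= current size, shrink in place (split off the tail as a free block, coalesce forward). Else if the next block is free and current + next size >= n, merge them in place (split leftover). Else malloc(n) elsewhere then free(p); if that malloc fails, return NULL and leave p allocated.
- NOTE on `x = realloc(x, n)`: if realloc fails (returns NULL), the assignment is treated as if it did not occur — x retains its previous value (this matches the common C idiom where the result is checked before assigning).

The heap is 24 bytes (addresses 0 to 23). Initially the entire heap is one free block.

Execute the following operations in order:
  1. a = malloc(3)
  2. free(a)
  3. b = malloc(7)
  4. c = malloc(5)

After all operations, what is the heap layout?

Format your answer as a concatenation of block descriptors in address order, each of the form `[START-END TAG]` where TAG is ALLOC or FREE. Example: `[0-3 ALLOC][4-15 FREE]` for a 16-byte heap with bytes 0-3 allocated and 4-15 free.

Op 1: a = malloc(3) -> a = 0; heap: [0-2 ALLOC][3-23 FREE]
Op 2: free(a) -> (freed a); heap: [0-23 FREE]
Op 3: b = malloc(7) -> b = 0; heap: [0-6 ALLOC][7-23 FREE]
Op 4: c = malloc(5) -> c = 7; heap: [0-6 ALLOC][7-11 ALLOC][12-23 FREE]

Answer: [0-6 ALLOC][7-11 ALLOC][12-23 FREE]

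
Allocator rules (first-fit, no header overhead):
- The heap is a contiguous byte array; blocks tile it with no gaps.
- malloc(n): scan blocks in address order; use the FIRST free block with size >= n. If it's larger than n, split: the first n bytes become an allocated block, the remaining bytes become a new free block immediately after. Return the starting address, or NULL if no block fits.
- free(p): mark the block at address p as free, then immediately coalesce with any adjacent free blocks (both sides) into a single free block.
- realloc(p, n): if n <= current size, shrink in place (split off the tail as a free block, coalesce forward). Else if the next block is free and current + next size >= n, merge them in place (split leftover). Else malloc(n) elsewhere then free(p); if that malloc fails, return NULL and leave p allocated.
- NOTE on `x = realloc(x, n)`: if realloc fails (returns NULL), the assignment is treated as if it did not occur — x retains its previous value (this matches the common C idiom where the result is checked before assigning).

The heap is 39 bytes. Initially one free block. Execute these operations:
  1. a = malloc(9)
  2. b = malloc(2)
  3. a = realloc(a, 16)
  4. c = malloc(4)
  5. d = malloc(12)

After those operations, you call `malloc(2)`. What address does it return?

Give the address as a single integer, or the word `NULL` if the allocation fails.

Op 1: a = malloc(9) -> a = 0; heap: [0-8 ALLOC][9-38 FREE]
Op 2: b = malloc(2) -> b = 9; heap: [0-8 ALLOC][9-10 ALLOC][11-38 FREE]
Op 3: a = realloc(a, 16) -> a = 11; heap: [0-8 FREE][9-10 ALLOC][11-26 ALLOC][27-38 FREE]
Op 4: c = malloc(4) -> c = 0; heap: [0-3 ALLOC][4-8 FREE][9-10 ALLOC][11-26 ALLOC][27-38 FREE]
Op 5: d = malloc(12) -> d = 27; heap: [0-3 ALLOC][4-8 FREE][9-10 ALLOC][11-26 ALLOC][27-38 ALLOC]
malloc(2): first-fit scan over [0-3 ALLOC][4-8 FREE][9-10 ALLOC][11-26 ALLOC][27-38 ALLOC] -> 4

Answer: 4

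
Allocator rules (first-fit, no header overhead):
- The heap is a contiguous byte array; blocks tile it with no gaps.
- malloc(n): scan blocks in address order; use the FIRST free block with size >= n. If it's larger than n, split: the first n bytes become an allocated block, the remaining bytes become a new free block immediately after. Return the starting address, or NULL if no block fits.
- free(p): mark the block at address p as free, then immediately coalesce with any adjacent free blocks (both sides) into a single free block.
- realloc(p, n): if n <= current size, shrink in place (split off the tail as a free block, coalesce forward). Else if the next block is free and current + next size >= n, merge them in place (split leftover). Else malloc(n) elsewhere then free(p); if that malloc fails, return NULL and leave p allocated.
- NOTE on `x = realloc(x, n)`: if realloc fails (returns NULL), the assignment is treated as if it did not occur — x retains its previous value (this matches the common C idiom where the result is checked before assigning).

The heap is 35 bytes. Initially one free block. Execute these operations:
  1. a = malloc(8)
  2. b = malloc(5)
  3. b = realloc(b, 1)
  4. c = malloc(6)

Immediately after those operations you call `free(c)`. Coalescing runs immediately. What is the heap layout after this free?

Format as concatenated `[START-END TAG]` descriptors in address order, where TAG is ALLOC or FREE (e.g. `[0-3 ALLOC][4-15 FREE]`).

Op 1: a = malloc(8) -> a = 0; heap: [0-7 ALLOC][8-34 FREE]
Op 2: b = malloc(5) -> b = 8; heap: [0-7 ALLOC][8-12 ALLOC][13-34 FREE]
Op 3: b = realloc(b, 1) -> b = 8; heap: [0-7 ALLOC][8-8 ALLOC][9-34 FREE]
Op 4: c = malloc(6) -> c = 9; heap: [0-7 ALLOC][8-8 ALLOC][9-14 ALLOC][15-34 FREE]
free(c): c = 9 -> block [9-14 ALLOC]; mark free, coalesce with adjacent free neighbors -> [0-7 ALLOC][8-8 ALLOC][9-34 FREE]

Answer: [0-7 ALLOC][8-8 ALLOC][9-34 FREE]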